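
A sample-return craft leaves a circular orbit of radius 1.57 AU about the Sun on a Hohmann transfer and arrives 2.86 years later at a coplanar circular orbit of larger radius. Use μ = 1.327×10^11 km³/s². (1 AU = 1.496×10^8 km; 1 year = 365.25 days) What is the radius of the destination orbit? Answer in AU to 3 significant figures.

In km: r₁ = 1.57 × 1.496×10^8 = 2.34872×10^8 km.
Transfer time t = 2.86 years × 365.25 × 86400 s = 9.0254736×10^7 s, and t = π√(a_t³/μ).
So a_t = (μ t²/π²)^(1/3) = (1.327×10^11 × (9.0254736×10^7)² / π²)^(1/3) = 4.7845×10^8 km.
Since a_t = (r₁ + r₂)/2, r₂ = 2a_t − r₁ = 2×4.7845×10^8 − 2.34872×10^8 = 7.22028×10^8 km.
In AU: r₂ = 7.22028×10^8 / 1.496×10^8 = 4.83 AU.

r₂ = 4.83 AU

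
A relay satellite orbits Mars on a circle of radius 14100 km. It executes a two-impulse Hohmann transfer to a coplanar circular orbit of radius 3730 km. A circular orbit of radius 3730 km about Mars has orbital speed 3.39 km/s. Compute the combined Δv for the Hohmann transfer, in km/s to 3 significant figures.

Δv = 1.49 km/s

From the circular-orbit relation v² = μ/r at r = 3730 km: μ = v²r = (3.39)² × 3730 = 42865.5 km³/s².
Semi-major axis of the transfer orbit: a_t = (14100 + 3730)/2 = 8915 km.
At r₁ the circular-orbit speed is v₁ = √(μ/r₁) = 1.7436 km/s.
Transfer-orbit speed at r₁ (vis-viva equation): v_a = √[μ(2/r₁ − 1/a_t)] = 1.1278 km/s.
First burn Δv₁ = |v_a − v₁| = 0.6158 km/s.
Circular speed at r₂: v₂ = √(μ/r₂) = 3.3900 km/s.
Transfer-orbit speed at r₂: v_p = √[μ(2/r₂ − 1/a_t)] = 4.2633 km/s.
Second burn Δv₂ = |v₂ − v_p| = 0.8733 km/s.
Δv = Δv₁ + Δv₂ = 0.6158 + 0.8733 = 1.489 km/s.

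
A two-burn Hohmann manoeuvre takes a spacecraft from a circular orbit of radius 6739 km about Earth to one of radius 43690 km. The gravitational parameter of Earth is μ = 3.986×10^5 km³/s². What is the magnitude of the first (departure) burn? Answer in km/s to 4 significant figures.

The Hohmann ellipse has a_t = (r₁ + r₂)/2 = 25214.5 km.
Circular speed at r = 6739 km: v_c = √(μ/r) = 7.6908 km/s.
Vis-viva on the transfer ellipse at r = 6739 km gives v_t = √[μ(2/r − 1/a_t)] = 10.124 km/s.
Δv₁ = |v_t − v_c| = |10.124 − 7.6908| = 2.433 km/s.

Δv₁ = 2.433 km/s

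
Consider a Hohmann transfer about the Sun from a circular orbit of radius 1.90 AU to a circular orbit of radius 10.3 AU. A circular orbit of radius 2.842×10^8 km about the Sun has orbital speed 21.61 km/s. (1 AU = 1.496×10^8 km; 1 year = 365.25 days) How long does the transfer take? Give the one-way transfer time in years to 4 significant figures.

From the circular-orbit relation v² = μ/r at r = 2.842×10^8 km: μ = v²r = (21.61)² × 2.842×10^8 = 1.32719×10^11 km³/s².
In km: r₁ = 1.90 × 1.496×10^8 = 2.8424×10^8 km; r₂ = 10.3 × 1.496×10^8 = 1.54088×10^9 km.
The Hohmann ellipse has a_t = (r₁ + r₂)/2 = 9.1256×10^8 km.
By Kepler's third law the transfer-orbit period is T = 2π√(a_t³/μ), so t = T/2 = 2.3773×10^8 s.
Converting: 2.3773×10^8 s ÷ 3.15576×10^7 s/year (365.25 × 86400) = 7.533 years.

t = 7.533 years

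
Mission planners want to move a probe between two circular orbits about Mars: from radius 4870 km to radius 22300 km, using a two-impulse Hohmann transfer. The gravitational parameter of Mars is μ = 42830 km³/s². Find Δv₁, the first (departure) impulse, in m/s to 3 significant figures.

Δv₁ = 834 m/s

The Hohmann ellipse has a_t = (r₁ + r₂)/2 = 13585 km.
On the circular orbit at r = 4870 km, v_c = √(μ/r) = 2.966 km/s.
Vis-viva on the transfer ellipse at r = 4870 km gives v_t = √[μ(2/r − 1/a_t)] = 3.800 km/s.
Δv₁ = |v_t − v_c| = |3.800 − 2.966| = 0.8340 km/s.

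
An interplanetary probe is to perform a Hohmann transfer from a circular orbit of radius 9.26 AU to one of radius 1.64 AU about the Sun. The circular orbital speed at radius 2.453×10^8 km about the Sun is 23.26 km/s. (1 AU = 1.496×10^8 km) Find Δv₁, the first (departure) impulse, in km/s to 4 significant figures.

From the circular-orbit relation v² = μ/r at r = 2.453×10^8 km: μ = v²r = (23.26)² × 2.453×10^8 = 1.32714×10^11 km³/s².
In km: r₁ = 9.26 × 1.496×10^8 = 1.385296×10^9 km; r₂ = 1.64 × 1.496×10^8 = 2.45344×10^8 km.
The Hohmann ellipse has a_t = (r₁ + r₂)/2 = 8.1532×10^8 km.
Circular speed at r = 1.385296×10^9 km: v_c = √(μ/r) = 9.788 km/s.
Vis-viva on the transfer ellipse at r = 1.385296×10^9 km gives v_t = √[μ(2/r − 1/a_t)] = 5.369 km/s.
Δv₁ = |v_t − v_c| = |5.369 − 9.788| = 4.419 km/s.

Δv₁ = 4.419 km/s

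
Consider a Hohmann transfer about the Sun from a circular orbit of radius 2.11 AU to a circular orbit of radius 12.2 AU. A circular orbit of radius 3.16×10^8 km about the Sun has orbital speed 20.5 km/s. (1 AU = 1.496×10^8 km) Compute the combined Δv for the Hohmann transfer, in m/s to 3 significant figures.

From the circular-orbit relation v² = μ/r at r = 3.16×10^8 km: μ = v²r = (20.5)² × 3.16×10^8 = 1.32799×10^11 km³/s².
In km: r₁ = 2.11 × 1.496×10^8 = 3.15656×10^8 km; r₂ = 12.2 × 1.496×10^8 = 1.82512×10^9 km.
Transfer-ellipse semi-major axis a_t = (r₁ + r₂)/2 = (3.15656×10^8 + 1.82512×10^9)/2 = 1.070388×10^9 km.
At r₁ the circular-orbit speed is v₁ = √(μ/r₁) = 20.511 km/s.
Transfer-orbit speed at r₁ (v² = μ(2/r − 1/a)): v_p = √[μ(2/r₁ − 1/a_t)] = 26.783 km/s.
First burn Δv₁ = |v_p − v₁| = 6.272 km/s.
Circular speed at r₂: v₂ = √(μ/r₂) = 8.530 km/s.
Transfer-orbit speed at r₂: v_a = √[μ(2/r₂ − 1/a_t)] = 4.632 km/s.
Second burn Δv₂ = |v₂ − v_a| = 3.898 km/s.
Total Δv = Δv₁ + Δv₂ = 10.17 km/s.

Δv = 10200 m/s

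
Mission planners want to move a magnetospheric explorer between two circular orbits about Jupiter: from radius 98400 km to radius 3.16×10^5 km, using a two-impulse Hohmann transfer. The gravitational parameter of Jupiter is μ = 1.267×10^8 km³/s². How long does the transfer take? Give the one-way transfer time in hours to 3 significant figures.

t = 7.31 hours

Semi-major axis of the transfer orbit: a_t = (98400 + 3.160×10^5)/2 = 2.072×10^5 km.
By Kepler's third law the transfer-orbit period is T = 2π√(a_t³/μ), so t = T/2 = 26320 s.
Converting: 26320 s ÷ 3600 s/hour = 7.31 hours.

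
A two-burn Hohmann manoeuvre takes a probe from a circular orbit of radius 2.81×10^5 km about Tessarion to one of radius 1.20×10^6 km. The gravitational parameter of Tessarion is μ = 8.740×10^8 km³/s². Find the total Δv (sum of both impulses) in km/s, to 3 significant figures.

The Hohmann ellipse has a_t = (r₁ + r₂)/2 = 7.405×10^5 km.
At r₁ the circular-orbit speed is v₁ = √(μ/r₁) = 55.77 km/s.
Transfer-orbit speed at r₁ (v² = μ(2/r − 1/a)): v_p = √[μ(2/r₁ − 1/a_t)] = 71.00 km/s.
First burn Δv₁ = |v_p − v₁| = 15.23 km/s.
At r₂, v₂ = √(μ/r₂) = 26.988 km/s.
Transfer-orbit speed at r₂: v_a = √[μ(2/r₂ − 1/a_t)] = 16.625 km/s.
Second burn Δv₂ = |v₂ − v_a| = 10.36 km/s.
Total Δv = Δv₁ + Δv₂ = 25.59 km/s.

Δv = 25.6 km/s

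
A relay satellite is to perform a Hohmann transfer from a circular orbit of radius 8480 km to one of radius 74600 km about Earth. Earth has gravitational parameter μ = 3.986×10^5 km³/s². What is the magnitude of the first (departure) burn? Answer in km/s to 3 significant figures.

Transfer-ellipse semi-major axis a_t = (r₁ + r₂)/2 = (8480 + 74600)/2 = 41540 km.
Circular speed at r = 8480 km: v_c = √(μ/r) = 6.856 km/s.
Transfer-orbit speed at the same r (vis-viva, a = a_t): v_t = √[μ(2/r − 1/a_t)] = 9.188 km/s.
Δv₁ = |v_t − v_c| = |9.188 − 6.856| = 2.332 km/s.

Δv₁ = 2.33 km/s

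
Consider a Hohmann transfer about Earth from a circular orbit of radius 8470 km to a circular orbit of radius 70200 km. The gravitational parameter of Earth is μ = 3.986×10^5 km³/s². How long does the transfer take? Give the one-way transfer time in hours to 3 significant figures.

t = 10.8 hours

Semi-major axis of the transfer orbit: a_t = (8470 + 70200)/2 = 39335 km.
By Kepler's third law the transfer-orbit period is T = 2π√(a_t³/μ), so t = T/2 = 38820 s.
Converting: 38820 s ÷ 3600 s/hour = 10.8 hours.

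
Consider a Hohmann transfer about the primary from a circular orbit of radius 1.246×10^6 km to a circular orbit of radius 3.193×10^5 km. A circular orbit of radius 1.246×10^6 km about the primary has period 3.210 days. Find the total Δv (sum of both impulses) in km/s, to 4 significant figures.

Δv = 24.79 km/s

From Kepler's third law T² = 4π²r³/μ at r = 1.246×10^6 km, T = 3.210 days = 3.210 × 86400 s = 2.77344×10^5 s: μ = 4π²r³/T² = 9.92833×10^8 km³/s².
The Hohmann ellipse has a_t = (r₁ + r₂)/2 = 7.8265×10^5 km.
Circular speed at r₁: v₁ = √(μ/r₁) = √(9.92833×10^8/1.246×10^6) = 28.228 km/s.
Transfer-orbit speed at r₁ (vis-viva equation): v_a = √[μ(2/r₁ − 1/a_t)] = 18.030 km/s.
First burn Δv₁ = |v_a − v₁| = 10.198 km/s.
Circular speed at r₂: v₂ = √(μ/r₂) = 55.762 km/s.
Transfer-orbit speed at r₂: v_p = √[μ(2/r₂ − 1/a_t)] = 70.358 km/s.
Second burn Δv₂ = |v₂ − v_p| = 14.596 km/s.
Total Δv = Δv₁ + Δv₂ = 24.79 km/s.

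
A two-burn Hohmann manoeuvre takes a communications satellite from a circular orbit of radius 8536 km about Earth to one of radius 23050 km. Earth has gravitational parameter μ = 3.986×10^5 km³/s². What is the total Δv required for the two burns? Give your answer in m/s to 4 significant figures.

Transfer-ellipse semi-major axis a_t = (r₁ + r₂)/2 = (8536 + 23050)/2 = 15793 km.
At r₁ the circular-orbit speed is v₁ = √(μ/r₁) = 6.8335 km/s.
Transfer-orbit speed at r₁ (vis-viva equation): v_p = √[μ(2/r₁ − 1/a_t)] = 8.2555 km/s.
First burn Δv₁ = |v_p − v₁| = 1.422 km/s.
Circular speed at r₂: v₂ = √(μ/r₂) = 4.158 km/s.
Transfer-orbit speed at r₂: v_a = √[μ(2/r₂ − 1/a_t)] = 3.057 km/s.
Second burn Δv₂ = |v₂ − v_a| = 1.101 km/s.
Δv = Δv₁ + Δv₂ = 1.422 + 1.101 = 2.523 km/s.

Δv = 2523 m/s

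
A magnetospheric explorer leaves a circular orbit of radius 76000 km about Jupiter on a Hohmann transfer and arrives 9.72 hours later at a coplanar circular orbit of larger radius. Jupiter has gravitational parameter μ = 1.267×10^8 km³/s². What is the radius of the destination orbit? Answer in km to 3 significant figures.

r₂ = 4.25×10^5 km

Transfer time t = 9.72 hours = 34992 s, and t = π√(a_t³/μ).
So a_t = (μ t²/π²)^(1/3) = (1.267×10^8 × (34992)² / π²)^(1/3) = 2.5050×10^5 km.
Since a_t = (r₁ + r₂)/2, r₂ = 2a_t − r₁ = 2×2.5050×10^5 − 76000 = 4.250×10^5 km.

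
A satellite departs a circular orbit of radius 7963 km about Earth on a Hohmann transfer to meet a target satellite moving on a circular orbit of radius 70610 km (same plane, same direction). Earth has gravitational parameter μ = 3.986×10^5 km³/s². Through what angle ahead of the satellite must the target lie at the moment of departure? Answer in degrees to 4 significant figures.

The Hohmann ellipse has a_t = (r₁ + r₂)/2 = 39286.5 km.
The half-period of the transfer ellipse is t = π√(a_t³/μ) = 38748 s.
The target's mean motion on its circular orbit is ω₂ = √(μ/r₂³) = 3.3649×10^-5 rad/s.
Angle swept by the target during transfer: ω₂·t = 1.3038 rad = 74.70°.
Arrival is 180° from departure on the ellipse, so φ = 180° − 74.70° = 105.3°.

φ = 105.3°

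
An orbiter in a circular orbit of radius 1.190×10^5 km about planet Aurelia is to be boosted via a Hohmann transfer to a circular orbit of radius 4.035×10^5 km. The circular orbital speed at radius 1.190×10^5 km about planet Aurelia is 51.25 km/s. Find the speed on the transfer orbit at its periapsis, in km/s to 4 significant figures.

v = 63.69 km/s

From the circular-orbit relation v² = μ/r at r = 1.190×10^5 km: μ = v²r = (51.25)² × 1.190×10^5 = 3.12561×10^8 km³/s².
Transfer-ellipse semi-major axis a_t = (r₁ + r₂)/2 = (1.190×10^5 + 4.035×10^5)/2 = 2.6125×10^5 km.
The periapsis of the transfer ellipse is at r = 1.190×10^5 km.
From the vis-viva equation, v = √[μ(2/r − 1/a_t)] = 63.69 km/s.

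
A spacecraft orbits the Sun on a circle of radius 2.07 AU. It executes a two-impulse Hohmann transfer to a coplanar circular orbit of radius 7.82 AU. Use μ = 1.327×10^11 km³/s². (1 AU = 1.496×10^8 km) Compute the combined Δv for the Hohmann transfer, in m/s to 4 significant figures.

Δv = 9091 m/s

In km: r₁ = 2.07 × 1.496×10^8 = 3.09672×10^8 km; r₂ = 7.82 × 1.496×10^8 = 1.169872×10^9 km.
Transfer-ellipse semi-major axis a_t = (r₁ + r₂)/2 = (3.09672×10^8 + 1.169872×10^9)/2 = 7.39772×10^8 km.
At r₁ the circular-orbit speed is v₁ = √(μ/r₁) = 20.701 km/s.
Transfer-orbit speed at r₁ (vis-viva equation): v_p = √[μ(2/r₁ − 1/a_t)] = 26.032 km/s.
First burn Δv₁ = |v_p − v₁| = 5.331 km/s.
At r₂, v₂ = √(μ/r₂) = 10.6504 km/s.
Transfer-orbit speed at r₂: v_a = √[μ(2/r₂ − 1/a_t)] = 6.89078 km/s.
Second burn Δv₂ = |v₂ − v_a| = 3.760 km/s.
Total Δv = Δv₁ + Δv₂ = 9.091 km/s.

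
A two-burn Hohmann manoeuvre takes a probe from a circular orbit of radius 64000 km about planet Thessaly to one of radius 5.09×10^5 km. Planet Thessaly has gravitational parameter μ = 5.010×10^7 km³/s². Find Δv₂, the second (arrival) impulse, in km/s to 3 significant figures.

Semi-major axis of the transfer orbit: a_t = (64000 + 5.090×10^5)/2 = 2.865×10^5 km.
Circular speed at r = 5.090×10^5 km: v_c = √(μ/r) = 9.921 km/s.
Vis-viva on the transfer ellipse at r = 5.090×10^5 km gives v_t = √[μ(2/r − 1/a_t)] = 4.689 km/s.
Δv₂ = |v_t − v_c| = |4.689 − 9.921| = 5.232 km/s.

Δv₂ = 5.23 km/s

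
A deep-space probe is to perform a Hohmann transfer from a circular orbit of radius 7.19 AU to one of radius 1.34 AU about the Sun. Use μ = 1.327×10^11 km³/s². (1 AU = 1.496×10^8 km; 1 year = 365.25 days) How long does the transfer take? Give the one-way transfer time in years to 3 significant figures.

In km: r₁ = 7.19 × 1.496×10^8 = 1.075624×10^9 km; r₂ = 1.34 × 1.496×10^8 = 2.00464×10^8 km.
Transfer-ellipse semi-major axis a_t = (r₁ + r₂)/2 = (1.075624×10^9 + 2.00464×10^8)/2 = 6.38044×10^8 km.
By Kepler's third law the transfer-orbit period is T = 2π√(a_t³/μ), so t = T/2 = 1.390×10^8 s.
Converting: 1.390×10^8 s ÷ 3.15576×10^7 s/year (365.25 × 86400) = 4.40 years.

t = 4.40 years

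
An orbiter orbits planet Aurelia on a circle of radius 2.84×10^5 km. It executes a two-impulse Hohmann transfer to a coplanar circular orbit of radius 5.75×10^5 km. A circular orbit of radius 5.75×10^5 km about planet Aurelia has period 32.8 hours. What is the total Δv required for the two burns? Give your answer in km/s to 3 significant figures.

From Kepler's third law T² = 4π²r³/μ at r = 5.75×10^5 km, T = 32.8 hours = 32.8 × 3600 s = 1.1808×10^5 s: μ = 4π²r³/T² = 5.38283×10^8 km³/s².
Transfer-ellipse semi-major axis a_t = (r₁ + r₂)/2 = (2.840×10^5 + 5.750×10^5)/2 = 4.295×10^5 km.
At r₁ the circular-orbit speed is v₁ = √(μ/r₁) = 43.536 km/s.
On the transfer ellipse at r₁, vis-viva gives v_p = √[μ(2/r₁ − 1/a_t)] = 50.373 km/s.
First burn Δv₁ = |v_p − v₁| = 6.837 km/s.
Circular speed at r₂: v₂ = √(μ/r₂) = 30.5965 km/s.
Transfer-orbit speed at r₂: v_a = √[μ(2/r₂ − 1/a_t)] = 24.8799 km/s.
Second burn Δv₂ = |v₂ − v_a| = 5.717 km/s.
Total Δv = Δv₁ + Δv₂ = 12.55 km/s.

Δv = 12.6 km/s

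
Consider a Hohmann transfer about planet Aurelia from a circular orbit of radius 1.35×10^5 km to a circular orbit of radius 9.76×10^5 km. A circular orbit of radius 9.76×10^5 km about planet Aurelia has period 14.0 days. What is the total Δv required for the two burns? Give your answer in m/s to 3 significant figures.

From Kepler's third law T² = 4π²r³/μ at r = 9.76×10^5 km, T = 14.0 days = 14.0 × 86400 s = 1.2096×10^6 s: μ = 4π²r³/T² = 2.50857×10^7 km³/s².
Semi-major axis of the transfer orbit: a_t = (1.350×10^5 + 9.760×10^5)/2 = 5.555×10^5 km.
Circular speed at r₁: v₁ = √(μ/r₁) = √(2.50857×10^7/1.350×10^5) = 13.6316 km/s.
Transfer-orbit speed at r₁ (v² = μ(2/r − 1/a)): v_p = √[μ(2/r₁ − 1/a_t)] = 18.0688 km/s.
First burn Δv₁ = |v_p − v₁| = 4.4372 km/s.
Circular speed at r₂: v₂ = √(μ/r₂) = 5.0698 km/s.
Transfer-orbit speed at r₂: v_a = √[μ(2/r₂ − 1/a_t)] = 2.4993 km/s.
Second burn Δv₂ = |v₂ − v_a| = 2.5705 km/s.
Total Δv = Δv₁ + Δv₂ = 7.008 km/s.

Δv = 7010 m/s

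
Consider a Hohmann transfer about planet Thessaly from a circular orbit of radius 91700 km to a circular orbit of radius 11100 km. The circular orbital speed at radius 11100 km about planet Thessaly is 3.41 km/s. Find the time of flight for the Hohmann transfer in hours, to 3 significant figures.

t = 28.3 hours

From the circular-orbit relation v² = μ/r at r = 11100 km: μ = v²r = (3.41)² × 11100 = 1.29072×10^5 km³/s².
Transfer-ellipse semi-major axis a_t = (r₁ + r₂)/2 = (91700 + 11100)/2 = 51400 km.
Transfer time t = π√(a_t³/μ) = π√((51400)³ / 1.29072×10^5) = 1.019×10^5 s.
Converting: 1.019×10^5 s ÷ 3600 s/hour = 28.3 hours.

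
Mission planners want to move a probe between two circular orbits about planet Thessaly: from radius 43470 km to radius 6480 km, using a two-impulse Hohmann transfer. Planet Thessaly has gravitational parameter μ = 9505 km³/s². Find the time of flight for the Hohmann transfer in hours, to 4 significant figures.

t = 35.33 hours

Semi-major axis of the transfer orbit: a_t = (43470 + 6480)/2 = 24975 km.
By Kepler's third law the transfer-orbit period is T = 2π√(a_t³/μ), so t = T/2 = 1.272×10^5 s.
Converting: 1.272×10^5 s ÷ 3600 s/hour = 35.33 hours.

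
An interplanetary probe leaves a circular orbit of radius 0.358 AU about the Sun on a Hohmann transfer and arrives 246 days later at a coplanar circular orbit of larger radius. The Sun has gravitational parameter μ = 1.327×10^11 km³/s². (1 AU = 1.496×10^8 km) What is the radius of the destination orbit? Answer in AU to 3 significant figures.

r₂ = 2.08 AU

In km: r₁ = 0.358 × 1.496×10^8 = 5.35568×10^7 km.
Transfer time t = 246 days = 2.12544×10^7 s, and t = π√(a_t³/μ).
So a_t = (μ t²/π²)^(1/3) = (1.327×10^11 × (2.12544×10^7)² / π²)^(1/3) = 1.8246×10^8 km.
Since a_t = (r₁ + r₂)/2, r₂ = 2a_t − r₁ = 2×1.8246×10^8 − 5.35568×10^7 = 3.113632×10^8 km.
In AU: r₂ = 3.113632×10^8 / 1.496×10^8 = 2.08 AU.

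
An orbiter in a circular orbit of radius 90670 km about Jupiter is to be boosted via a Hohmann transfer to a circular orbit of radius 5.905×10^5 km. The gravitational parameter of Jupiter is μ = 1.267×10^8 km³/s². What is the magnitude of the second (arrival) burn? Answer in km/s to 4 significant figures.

Transfer-ellipse semi-major axis a_t = (r₁ + r₂)/2 = (90670 + 5.905×10^5)/2 = 3.40585×10^5 km.
On the circular orbit at r = 5.905×10^5 km, v_c = √(μ/r) = 14.648 km/s.
Vis-viva on the transfer ellipse at r = 5.905×10^5 km gives v_t = √[μ(2/r − 1/a_t)] = 7.5578 km/s.
Δv₂ = |v_t − v_c| = |7.5578 − 14.648| = 7.090 km/s.

Δv₂ = 7.090 km/s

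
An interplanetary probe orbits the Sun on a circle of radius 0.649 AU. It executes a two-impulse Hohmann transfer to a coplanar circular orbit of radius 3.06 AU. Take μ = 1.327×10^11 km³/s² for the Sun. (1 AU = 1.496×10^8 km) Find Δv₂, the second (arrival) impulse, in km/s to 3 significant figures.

In km: r₁ = 0.649 × 1.496×10^8 = 9.70904×10^7 km; r₂ = 3.06 × 1.496×10^8 = 4.57776×10^8 km.
Transfer-ellipse semi-major axis a_t = (r₁ + r₂)/2 = (9.70904×10^7 + 4.57776×10^8)/2 = 2.774332×10^8 km.
On the circular orbit at r = 4.57776×10^8 km, v_c = √(μ/r) = 17.026 km/s.
Transfer-orbit speed at the same r (vis-viva, a = a_t): v_t = √[μ(2/r − 1/a_t)] = 10.072 km/s.
Δv₂ = |v_t − v_c| = |10.072 − 17.026| = 6.954 km/s.

Δv₂ = 6.95 km/s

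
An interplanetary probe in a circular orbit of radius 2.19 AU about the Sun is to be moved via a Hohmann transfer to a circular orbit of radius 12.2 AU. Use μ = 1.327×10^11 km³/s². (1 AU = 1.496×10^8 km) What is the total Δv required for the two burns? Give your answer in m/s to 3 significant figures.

Δv = 9900 m/s

In km: r₁ = 2.19 × 1.496×10^8 = 3.27624×10^8 km; r₂ = 12.2 × 1.496×10^8 = 1.82512×10^9 km.
Transfer-ellipse semi-major axis a_t = (r₁ + r₂)/2 = (3.27624×10^8 + 1.82512×10^9)/2 = 1.076372×10^9 km.
Circular speed at r₁: v₁ = √(μ/r₁) = √(1.327×10^11/3.27624×10^8) = 20.126 km/s.
On the transfer ellipse at r₁, v² = μ(2/r − 1/a) gives v_p = √[μ(2/r₁ − 1/a_t)] = 26.207 km/s.
First burn Δv₁ = |v_p − v₁| = 6.081 km/s.
Circular speed at r₂: v₂ = √(μ/r₂) = 8.527 km/s.
Transfer-orbit speed at r₂: v_a = √[μ(2/r₂ − 1/a_t)] = 4.704 km/s.
Second burn Δv₂ = |v₂ − v_a| = 3.823 km/s.
Total Δv = Δv₁ + Δv₂ = 9.904 km/s.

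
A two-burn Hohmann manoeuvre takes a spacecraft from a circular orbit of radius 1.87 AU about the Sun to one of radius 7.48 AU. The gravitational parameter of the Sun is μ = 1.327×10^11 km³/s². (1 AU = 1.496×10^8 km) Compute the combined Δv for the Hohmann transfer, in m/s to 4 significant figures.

Δv = 9772 m/s

In km: r₁ = 1.87 × 1.496×10^8 = 2.79752×10^8 km; r₂ = 7.48 × 1.496×10^8 = 1.119008×10^9 km.
Transfer-ellipse semi-major axis a_t = (r₁ + r₂)/2 = (2.79752×10^8 + 1.119008×10^9)/2 = 6.9938×10^8 km.
At r₁ the circular-orbit speed is v₁ = √(μ/r₁) = 21.78 km/s.
On the transfer ellipse at r₁, v² = μ(2/r − 1/a) gives v_p = √[μ(2/r₁ − 1/a_t)] = 27.55 km/s.
First burn Δv₁ = |v_p − v₁| = 5.770 km/s.
At r₂, v₂ = √(μ/r₂) = 10.88977 km/s.
Transfer-orbit speed at r₂: v_a = √[μ(2/r₂ − 1/a_t)] = 6.887298 km/s.
Second burn Δv₂ = |v₂ − v_a| = 4.002 km/s.
Total Δv = Δv₁ + Δv₂ = 9.772 km/s.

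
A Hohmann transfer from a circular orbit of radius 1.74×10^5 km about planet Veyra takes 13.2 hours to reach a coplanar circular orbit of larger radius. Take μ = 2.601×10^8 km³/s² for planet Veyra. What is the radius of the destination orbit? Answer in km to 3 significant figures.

r₂ = 6.07×10^5 km

Transfer time t = 13.2 hours = 47520 s, and t = π√(a_t³/μ).
So a_t = (μ t²/π²)^(1/3) = (2.601×10^8 × (47520)² / π²)^(1/3) = 3.9042×10^5 km.
Since a_t = (r₁ + r₂)/2, r₂ = 2a_t − r₁ = 2×3.9042×10^5 − 1.740×10^5 = 6.0684×10^5 km.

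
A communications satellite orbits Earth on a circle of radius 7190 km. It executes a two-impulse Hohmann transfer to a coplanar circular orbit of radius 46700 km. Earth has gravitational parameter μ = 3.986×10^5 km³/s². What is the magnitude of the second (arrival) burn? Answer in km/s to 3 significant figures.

Δv₂ = 1.41 km/s

Transfer-ellipse semi-major axis a_t = (r₁ + r₂)/2 = (7190 + 46700)/2 = 26945 km.
On the circular orbit at r = 46700 km, v_c = √(μ/r) = 2.9215 km/s.
Vis-viva on the transfer ellipse at r = 46700 km gives v_t = √[μ(2/r − 1/a_t)] = 1.5092 km/s.
Δv₂ = |v_t − v_c| = |1.5092 − 2.9215| = 1.412 km/s.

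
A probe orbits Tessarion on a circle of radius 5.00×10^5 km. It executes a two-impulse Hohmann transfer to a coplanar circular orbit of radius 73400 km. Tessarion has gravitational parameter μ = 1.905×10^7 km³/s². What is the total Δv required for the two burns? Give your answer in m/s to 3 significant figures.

Δv = 8210 m/s

Transfer-ellipse semi-major axis a_t = (r₁ + r₂)/2 = (5.000×10^5 + 73400)/2 = 2.867×10^5 km.
At r₁ the circular-orbit speed is v₁ = √(μ/r₁) = 6.1725 km/s.
Transfer-orbit speed at r₁ (v² = μ(2/r − 1/a)): v_a = √[μ(2/r₁ − 1/a_t)] = 3.1232 km/s.
First burn Δv₁ = |v_a − v₁| = 3.049 km/s.
Circular speed at r₂: v₂ = √(μ/r₂) = 16.110 km/s.
Transfer-orbit speed at r₂: v_p = √[μ(2/r₂ − 1/a_t)] = 21.275 km/s.
Second burn Δv₂ = |v₂ − v_p| = 5.165 km/s.
Total Δv = Δv₁ + Δv₂ = 8.214 km/s.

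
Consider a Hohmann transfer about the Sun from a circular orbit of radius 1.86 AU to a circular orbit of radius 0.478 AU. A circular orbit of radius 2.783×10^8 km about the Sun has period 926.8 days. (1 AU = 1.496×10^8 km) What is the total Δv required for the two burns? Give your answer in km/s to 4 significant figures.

Δv = 19.13 km/s

From Kepler's third law T² = 4π²r³/μ at r = 2.783×10^8 km, T = 926.8 days = 926.8 × 86400 s = 8.007552×10^7 s: μ = 4π²r³/T² = 1.32709×10^11 km³/s².
In km: r₁ = 1.86 × 1.496×10^8 = 2.78256×10^8 km; r₂ = 0.478 × 1.496×10^8 = 7.15088×10^7 km.
Semi-major axis of the transfer orbit: a_t = (2.78256×10^8 + 7.15088×10^7)/2 = 1.748824×10^8 km.
At r₁ the circular-orbit speed is v₁ = √(μ/r₁) = 21.839 km/s.
On the transfer ellipse at r₁, v² = μ(2/r − 1/a) gives v_a = √[μ(2/r₁ − 1/a_t)] = 13.965 km/s.
First burn Δv₁ = |v_a − v₁| = 7.874 km/s.
At r₂, v₂ = √(μ/r₂) = 43.08 km/s.
Transfer-orbit speed at r₂: v_p = √[μ(2/r₂ − 1/a_t)] = 54.34 km/s.
Second burn Δv₂ = |v₂ − v_p| = 11.26 km/s.
Δv = Δv₁ + Δv₂ = 7.874 + 11.26 = 19.13 km/s.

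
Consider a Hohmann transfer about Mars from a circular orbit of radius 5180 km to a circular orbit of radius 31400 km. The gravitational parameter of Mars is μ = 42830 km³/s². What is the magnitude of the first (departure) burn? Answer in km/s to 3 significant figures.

Δv₁ = 0.892 km/s

The Hohmann ellipse has a_t = (r₁ + r₂)/2 = 18290 km.
Circular speed at r = 5180 km: v_c = √(μ/r) = 2.8755 km/s.
Transfer-orbit speed at the same r (vis-viva, a = a_t): v_t = √[μ(2/r − 1/a_t)] = 3.7676 km/s.
Δv₁ = |v_t − v_c| = |3.7676 − 2.8755| = 0.8921 km/s.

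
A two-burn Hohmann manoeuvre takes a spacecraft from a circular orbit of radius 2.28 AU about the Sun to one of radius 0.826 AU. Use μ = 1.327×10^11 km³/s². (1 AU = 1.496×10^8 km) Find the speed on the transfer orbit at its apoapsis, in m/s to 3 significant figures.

v = 14400 m/s

In km: r₁ = 2.28 × 1.496×10^8 = 3.41088×10^8 km; r₂ = 0.826 × 1.496×10^8 = 1.235696×10^8 km.
Semi-major axis of the transfer orbit: a_t = (3.41088×10^8 + 1.235696×10^8)/2 = 2.323288×10^8 km.
At apoapsis, r = 3.41088×10^8 km.
Vis-viva: v = √[μ(2/r − 1/a_t)] = √[1.327×10^11 × (2/3.41088×10^8 − 1/2.323288×10^8)] = 14.38 km/s.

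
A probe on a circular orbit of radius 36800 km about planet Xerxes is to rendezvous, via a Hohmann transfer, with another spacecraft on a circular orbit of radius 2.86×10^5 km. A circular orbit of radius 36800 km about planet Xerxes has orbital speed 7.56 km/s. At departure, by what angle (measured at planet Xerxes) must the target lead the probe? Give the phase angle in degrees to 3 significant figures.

From the circular-orbit relation v² = μ/r at r = 36800 km: μ = v²r = (7.56)² × 36800 = 2.10325×10^6 km³/s².
Transfer-ellipse semi-major axis a_t = (r₁ + r₂)/2 = (36800 + 2.860×10^5)/2 = 1.614×10^5 km.
The half-period of the transfer ellipse is t = π√(a_t³/μ) = 1.40462×10^5 s.
Target angular speed ω₂ = √(μ/r₂³) = 9.48193×10^-6 rad/s.
Angle swept by the target during transfer: ω₂·t = 1.3319 rad = 76.31°.
The probe traverses 180° on the transfer ellipse, so the target must lead by 180° − 76.31° = 104°.

φ = 104°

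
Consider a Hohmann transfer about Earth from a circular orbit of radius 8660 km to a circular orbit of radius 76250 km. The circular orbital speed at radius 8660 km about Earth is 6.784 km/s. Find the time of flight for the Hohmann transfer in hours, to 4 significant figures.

From the circular-orbit relation v² = μ/r at r = 8660 km: μ = v²r = (6.784)² × 8660 = 3.98556×10^5 km³/s².
Transfer-ellipse semi-major axis a_t = (r₁ + r₂)/2 = (8660 + 76250)/2 = 42455 km.
Half the transfer-orbit period gives t = π√(a_t³/μ) = 43530 s.
Converting: 43530 s ÷ 3600 s/hour = 12.09 hours.

t = 12.09 hours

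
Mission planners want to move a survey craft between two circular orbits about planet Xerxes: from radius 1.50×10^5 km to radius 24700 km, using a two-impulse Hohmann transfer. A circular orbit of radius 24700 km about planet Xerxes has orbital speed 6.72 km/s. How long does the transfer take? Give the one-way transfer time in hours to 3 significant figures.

t = 21.3 hours

From the circular-orbit relation v² = μ/r at r = 24700 km: μ = v²r = (6.72)² × 24700 = 1.11541×10^6 km³/s².
Semi-major axis of the transfer orbit: a_t = (1.500×10^5 + 24700)/2 = 87350 km.
Half the transfer-orbit period gives t = π√(a_t³/μ) = 76790 s.
Converting: 76790 s ÷ 3600 s/hour = 21.3 hours.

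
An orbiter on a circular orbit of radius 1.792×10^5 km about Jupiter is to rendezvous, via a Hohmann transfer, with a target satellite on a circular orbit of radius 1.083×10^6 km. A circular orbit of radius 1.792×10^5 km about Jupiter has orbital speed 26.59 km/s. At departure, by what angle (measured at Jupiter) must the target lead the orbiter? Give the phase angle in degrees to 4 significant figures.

From the circular-orbit relation v² = μ/r at r = 1.792×10^5 km: μ = v²r = (26.59)² × 1.792×10^5 = 1.26699×10^8 km³/s².
Transfer-ellipse semi-major axis a_t = (r₁ + r₂)/2 = (1.792×10^5 + 1.083×10^6)/2 = 6.311×10^5 km.
Transfer time t = π√(a_t³/μ) = 1.3993×10^5 s.
The target's mean motion on its circular orbit is ω₂ = √(μ/r₂³) = 9.9872×10^-6 rad/s.
Angle swept by the target during transfer: ω₂·t = 1.3975 rad = 80.07°.
The orbiter traverses 180° on the transfer ellipse, so the target must lead by 180° − 80.07° = 99.93°.

φ = 99.93°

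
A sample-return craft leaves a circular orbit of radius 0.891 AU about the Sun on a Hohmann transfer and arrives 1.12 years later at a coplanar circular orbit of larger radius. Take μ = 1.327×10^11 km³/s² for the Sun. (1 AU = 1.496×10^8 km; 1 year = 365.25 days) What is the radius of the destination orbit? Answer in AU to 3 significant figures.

In km: r₁ = 0.891 × 1.496×10^8 = 1.332936×10^8 km.
Transfer time t = 1.12 years × 365.25 × 86400 s = 3.5344512×10^7 s, and t = π√(a_t³/μ).
So a_t = (μ t²/π²)^(1/3) = (1.327×10^11 × (3.5344512×10^7)² / π²)^(1/3) = 2.5610×10^8 km.
Since a_t = (r₁ + r₂)/2, r₂ = 2a_t − r₁ = 2×2.5610×10^8 − 1.332936×10^8 = 3.789064×10^8 km.
In AU: r₂ = 3.789064×10^8 / 1.496×10^8 = 2.53 AU.

r₂ = 2.53 AU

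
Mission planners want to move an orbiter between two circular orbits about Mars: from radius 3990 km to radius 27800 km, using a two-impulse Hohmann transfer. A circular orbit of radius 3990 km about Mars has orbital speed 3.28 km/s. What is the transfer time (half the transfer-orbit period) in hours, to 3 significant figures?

From the circular-orbit relation v² = μ/r at r = 3990 km: μ = v²r = (3.28)² × 3990 = 42926.0 km³/s².
Semi-major axis of the transfer orbit: a_t = (3990 + 27800)/2 = 15895 km.
By Kepler's third law the transfer-orbit period is T = 2π√(a_t³/μ), so t = T/2 = 30390 s.
Converting: 30390 s ÷ 3600 s/hour = 8.44 hours.

t = 8.44 hours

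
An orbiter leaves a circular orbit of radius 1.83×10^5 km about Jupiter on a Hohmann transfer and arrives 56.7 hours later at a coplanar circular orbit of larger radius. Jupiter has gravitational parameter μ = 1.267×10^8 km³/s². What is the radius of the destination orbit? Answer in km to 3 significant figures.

Transfer time t = 56.7 hours = 2.0412×10^5 s, and t = π√(a_t³/μ).
So a_t = (μ t²/π²)^(1/3) = (1.267×10^8 × (2.0412×10^5)² / π²)^(1/3) = 8.1174×10^5 km.
Since a_t = (r₁ + r₂)/2, r₂ = 2a_t − r₁ = 2×8.1174×10^5 − 1.830×10^5 = 1.44048×10^6 km.

r₂ = 1.44×10^6 km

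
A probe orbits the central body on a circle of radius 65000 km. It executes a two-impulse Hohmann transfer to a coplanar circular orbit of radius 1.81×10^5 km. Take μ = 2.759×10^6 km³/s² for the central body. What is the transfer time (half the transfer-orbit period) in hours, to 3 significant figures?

t = 22.7 hours

The Hohmann ellipse has a_t = (r₁ + r₂)/2 = 1.230×10^5 km.
By Kepler's third law the transfer-orbit period is T = 2π√(a_t³/μ), so t = T/2 = 81590 s.
Converting: 81590 s ÷ 3600 s/hour = 22.7 hours.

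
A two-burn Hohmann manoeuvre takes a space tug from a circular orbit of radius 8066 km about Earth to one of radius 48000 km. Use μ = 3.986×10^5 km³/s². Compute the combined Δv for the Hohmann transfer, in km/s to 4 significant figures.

Δv = 3.505 km/s

The Hohmann ellipse has a_t = (r₁ + r₂)/2 = 28033 km.
At r₁ the circular-orbit speed is v₁ = √(μ/r₁) = 7.030 km/s.
On the transfer ellipse at r₁, vis-viva equation gives v_p = √[μ(2/r₁ − 1/a_t)] = 9.199 km/s.
First burn Δv₁ = |v_p − v₁| = 2.169 km/s.
At r₂, v₂ = √(μ/r₂) = 2.882 km/s.
Transfer-orbit speed at r₂: v_a = √[μ(2/r₂ − 1/a_t)] = 1.546 km/s.
Second burn Δv₂ = |v₂ − v_a| = 1.336 km/s.
Total Δv = Δv₁ + Δv₂ = 3.505 km/s.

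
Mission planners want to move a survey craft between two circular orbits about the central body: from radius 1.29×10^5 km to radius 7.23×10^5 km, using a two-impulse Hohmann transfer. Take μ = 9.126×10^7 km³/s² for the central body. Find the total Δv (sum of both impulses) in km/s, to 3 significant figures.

Δv = 13.1 km/s

The Hohmann ellipse has a_t = (r₁ + r₂)/2 = 4.260×10^5 km.
At r₁ the circular-orbit speed is v₁ = √(μ/r₁) = 26.5978 km/s.
On the transfer ellipse at r₁, vis-viva gives v_p = √[μ(2/r₁ − 1/a_t)] = 34.6505 km/s.
First burn Δv₁ = |v_p − v₁| = 8.0527 km/s.
At r₂, v₂ = √(μ/r₂) = 11.235 km/s.
Transfer-orbit speed at r₂: v_a = √[μ(2/r₂ − 1/a_t)] = 6.1825 km/s.
Second burn Δv₂ = |v₂ − v_a| = 5.0525 km/s.
Total Δv = Δv₁ + Δv₂ = 13.11 km/s.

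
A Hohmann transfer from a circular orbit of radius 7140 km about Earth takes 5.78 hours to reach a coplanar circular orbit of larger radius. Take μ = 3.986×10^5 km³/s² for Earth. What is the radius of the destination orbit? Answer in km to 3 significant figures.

Transfer time t = 5.78 hours = 20808 s, and t = π√(a_t³/μ).
So a_t = (μ t²/π²)^(1/3) = (3.986×10^5 × (20808)² / π²)^(1/3) = 25956 km.
Since a_t = (r₁ + r₂)/2, r₂ = 2a_t − r₁ = 2×25956 − 7140 = 44772 km.

r₂ = 44800 km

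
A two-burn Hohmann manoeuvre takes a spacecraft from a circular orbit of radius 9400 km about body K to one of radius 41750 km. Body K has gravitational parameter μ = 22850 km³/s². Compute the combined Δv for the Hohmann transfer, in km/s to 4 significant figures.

Semi-major axis of the transfer orbit: a_t = (9400 + 41750)/2 = 25575 km.
Circular speed at r₁: v₁ = √(μ/r₁) = √(22850/9400) = 1.5591 km/s.
Transfer-orbit speed at r₁ (vis-viva): v_p = √[μ(2/r₁ − 1/a_t)] = 1.9920 km/s.
First burn Δv₁ = |v_p − v₁| = 0.4329 km/s.
At r₂, v₂ = √(μ/r₂) = 0.7398 km/s.
Transfer-orbit speed at r₂: v_a = √[μ(2/r₂ − 1/a_t)] = 0.4485 km/s.
Second burn Δv₂ = |v₂ − v_a| = 0.2913 km/s.
Total Δv = Δv₁ + Δv₂ = 0.7242 km/s.

Δv = 0.7242 km/s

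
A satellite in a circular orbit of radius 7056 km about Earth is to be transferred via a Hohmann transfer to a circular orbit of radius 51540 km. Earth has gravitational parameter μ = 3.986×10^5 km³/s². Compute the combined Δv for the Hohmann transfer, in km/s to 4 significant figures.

Δv = 3.869 km/s

Transfer-ellipse semi-major axis a_t = (r₁ + r₂)/2 = (7056 + 51540)/2 = 29298 km.
Circular speed at r₁: v₁ = √(μ/r₁) = √(3.986×10^5/7056) = 7.516 km/s.
On the transfer ellipse at r₁, vis-viva gives v_p = √[μ(2/r₁ − 1/a_t)] = 9.969 km/s.
First burn Δv₁ = |v_p − v₁| = 2.453 km/s.
At r₂, v₂ = √(μ/r₂) = 2.781 km/s.
Transfer-orbit speed at r₂: v_a = √[μ(2/r₂ − 1/a_t)] = 1.365 km/s.
Second burn Δv₂ = |v₂ − v_a| = 1.416 km/s.
Δv = Δv₁ + Δv₂ = 2.453 + 1.416 = 3.869 km/s.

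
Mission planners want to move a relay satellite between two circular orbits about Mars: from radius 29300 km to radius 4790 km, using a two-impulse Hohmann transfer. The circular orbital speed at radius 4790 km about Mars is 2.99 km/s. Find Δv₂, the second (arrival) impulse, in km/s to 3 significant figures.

From the circular-orbit relation v² = μ/r at r = 4790 km: μ = v²r = (2.99)² × 4790 = 42823.1 km³/s².
Semi-major axis of the transfer orbit: a_t = (29300 + 4790)/2 = 17045 km.
On the circular orbit at r = 4790 km, v_c = √(μ/r) = 2.9900 km/s.
Transfer-orbit speed at the same r (vis-viva, a = a_t): v_t = √[μ(2/r − 1/a_t)] = 3.9202 km/s.
Δv₂ = |v_t − v_c| = |3.9202 − 2.9900| = 0.9302 km/s.

Δv₂ = 0.930 km/s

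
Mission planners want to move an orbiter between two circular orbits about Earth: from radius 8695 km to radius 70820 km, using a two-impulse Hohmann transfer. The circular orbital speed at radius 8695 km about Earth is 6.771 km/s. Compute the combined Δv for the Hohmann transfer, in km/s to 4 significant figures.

Δv = 3.529 km/s

From the circular-orbit relation v² = μ/r at r = 8695 km: μ = v²r = (6.771)² × 8695 = 3.98635×10^5 km³/s².
The Hohmann ellipse has a_t = (r₁ + r₂)/2 = 39757.5 km.
Circular speed at r₁: v₁ = √(μ/r₁) = √(3.98635×10^5/8695) = 6.771 km/s.
On the transfer ellipse at r₁, vis-viva equation gives v_p = √[μ(2/r₁ − 1/a_t)] = 9.037 km/s.
First burn Δv₁ = |v_p − v₁| = 2.266 km/s.
Circular speed at r₂: v₂ = √(μ/r₂) = 2.373 km/s.
Transfer-orbit speed at r₂: v_a = √[μ(2/r₂ − 1/a_t)] = 1.110 km/s.
Second burn Δv₂ = |v₂ − v_a| = 1.263 km/s.
Total Δv = Δv₁ + Δv₂ = 3.529 km/s.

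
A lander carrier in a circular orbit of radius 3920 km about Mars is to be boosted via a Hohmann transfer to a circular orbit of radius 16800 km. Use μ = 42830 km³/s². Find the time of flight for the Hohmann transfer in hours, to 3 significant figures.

Transfer-ellipse semi-major axis a_t = (r₁ + r₂)/2 = (3920 + 16800)/2 = 10360 km.
By Kepler's third law the transfer-orbit period is T = 2π√(a_t³/μ), so t = T/2 = 16010 s.
Converting: 16010 s ÷ 3600 s/hour = 4.45 hours.

t = 4.45 hours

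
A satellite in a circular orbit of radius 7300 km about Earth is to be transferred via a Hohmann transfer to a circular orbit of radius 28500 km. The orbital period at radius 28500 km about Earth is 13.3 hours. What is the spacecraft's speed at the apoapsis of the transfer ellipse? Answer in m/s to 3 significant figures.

From Kepler's third law T² = 4π²r³/μ at r = 28500 km, T = 13.3 hours = 13.3 × 3600 s = 47880 s: μ = 4π²r³/T² = 3.98645×10^5 km³/s².
Semi-major axis of the transfer orbit: a_t = (7300 + 28500)/2 = 17900 km.
The apoapsis of the transfer ellipse is at r = 28500 km.
Applying v² = μ(2/r − 1/a_t): v = 2.388 km/s.

v = 2390 m/s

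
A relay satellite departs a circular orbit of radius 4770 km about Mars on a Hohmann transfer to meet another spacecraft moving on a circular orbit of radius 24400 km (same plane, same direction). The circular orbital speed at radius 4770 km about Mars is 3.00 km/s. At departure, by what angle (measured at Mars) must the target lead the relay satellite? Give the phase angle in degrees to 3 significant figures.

From the circular-orbit relation v² = μ/r at r = 4770 km: μ = v²r = (3.00)² × 4770 = 42930.0 km³/s².
Semi-major axis of the transfer orbit: a_t = (4770 + 24400)/2 = 14585 km.
Transfer time t = π√(a_t³/μ) = 26710 s.
Target angular speed ω₂ = √(μ/r₂³) = 5.436×10^-5 rad/s.
Angle swept by the target during transfer: ω₂·t = 1.452 rad = 83.19°.
Arrival is 180° from departure on the ellipse, so φ = 180° − 83.19° = 96.8°.

φ = 96.8°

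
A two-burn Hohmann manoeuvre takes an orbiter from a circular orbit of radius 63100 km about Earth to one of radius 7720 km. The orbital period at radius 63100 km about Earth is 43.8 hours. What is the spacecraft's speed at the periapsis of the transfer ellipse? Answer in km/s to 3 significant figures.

From Kepler's third law T² = 4π²r³/μ at r = 63100 km, T = 43.8 hours = 43.8 × 3600 s = 1.5768×10^5 s: μ = 4π²r³/T² = 3.98928×10^5 km³/s².
Transfer-ellipse semi-major axis a_t = (r₁ + r₂)/2 = (63100 + 7720)/2 = 35410 km.
The periapsis of the transfer ellipse is at r = 7720 km.
Vis-viva: v = √[μ(2/r − 1/a_t)] = √[3.98928×10^5 × (2/7720 − 1/35410)] = 9.596 km/s.

v = 9.60 km/s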